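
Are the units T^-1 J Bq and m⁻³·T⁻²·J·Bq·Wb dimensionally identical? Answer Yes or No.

Left side:
  T = Wb/m² (flux density = flux per area),
      = kg·s⁻²·A⁻¹.
  So T⁻¹ = kg⁻¹·s²·A.
  J = N·m (work = force × distance),
      = kg·m²·s⁻².
  Bq = 1/s = s⁻¹ (activity is decays per second).
  Combining: T⁻¹·J·Bq = (kg⁻¹·s²·A) · (kg·m²·s⁻²) · s⁻¹ = m²·s⁻¹·A.
Right side:
  T = kg·s⁻²·A⁻¹.
  So T⁻² = kg⁻²·s⁴·A².
  J = kg·m²·s⁻².
  Bq = s⁻¹.
  Wb = kg·m²·s⁻²·A⁻¹.
  Combining: m⁻³·T⁻²·J·Bq·Wb = m⁻³ · (kg⁻²·s⁴·A²) · (kg·m²·s⁻²) · s⁻¹ · (kg·m²·s⁻²·A⁻¹) = m·s⁻¹·A.
Left is m²·s⁻¹·A; right is m·s⁻¹·A — different.

No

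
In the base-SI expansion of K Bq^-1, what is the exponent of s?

1

Bq = s⁻¹.
So Bq⁻¹ = s.
Combining: K·Bq⁻¹ = K · s = s·K.
The exponent of s is 1.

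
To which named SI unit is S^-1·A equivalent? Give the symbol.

S = 1/Ω (conductance is reciprocal resistance),
    = kg⁻¹·m⁻²·s³·A².
So S⁻¹ = kg·m²·s⁻³·A⁻².
Combining: S⁻¹·A = (kg·m²·s⁻³·A⁻²) · A = kg·m²·s⁻³·A⁻¹.
kg·m²·s⁻³·A⁻¹ is the base-SI form of the volt.

V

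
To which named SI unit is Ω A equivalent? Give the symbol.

Ω = kg·m²·s⁻³·A⁻².
Combining: Ω·A = (kg·m²·s⁻³·A⁻²) · A = kg·m²·s⁻³·A⁻¹.
kg·m²·s⁻³·A⁻¹ is the base-SI form of the volt.

V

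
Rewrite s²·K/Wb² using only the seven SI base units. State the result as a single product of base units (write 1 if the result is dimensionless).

kg⁻²·m⁻⁴·s⁶·A²·K

Wb = V·s (flux: a volt is a weber per second),
    = kg·m²·s⁻²·A⁻¹.
So Wb⁻² = kg⁻²·m⁻⁴·s⁴·A².
Combining: s²·Wb⁻²·K = s² · (kg⁻²·m⁻⁴·s⁴·A²) · K = kg⁻²·m⁻⁴·s⁶·A²·K.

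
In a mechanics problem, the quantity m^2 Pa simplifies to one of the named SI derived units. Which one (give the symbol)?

N

Pa = N/m² (pressure = force per area),
    = kg·m⁻¹·s⁻².
Combining: m²·Pa = m² · (kg·m⁻¹·s⁻²) = kg·m·s⁻².
kg·m·s⁻² is the base-SI form of the newton.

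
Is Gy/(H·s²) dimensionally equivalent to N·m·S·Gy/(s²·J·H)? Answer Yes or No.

Left side:
  H = kg·m²·s⁻²·A⁻².
  So H⁻¹ = kg⁻¹·m⁻²·s²·A².
  Gy = m²·s⁻².
  Combining: H⁻¹·s⁻²·Gy = (kg⁻¹·m⁻²·s²·A²) · s⁻² · (m²·s⁻²) = kg⁻¹·s⁻²·A².
Right side:
  N = kg·m/s² = kg·m·s⁻² (force = mass × acceleration).
  S = 1/Ω (conductance is reciprocal resistance),
      = kg⁻¹·m⁻²·s³·A².
  J = N·m (work = force × distance),
      = kg·m²·s⁻².
  So J⁻¹ = kg⁻¹·m⁻²·s².
  Gy = J/kg (absorbed dose = energy per mass),
      = m²·s⁻².
  H = Wb/A (inductance = flux per current),
      = kg·m²·s⁻²·A⁻².
  So H⁻¹ = kg⁻¹·m⁻²·s²·A².
  Combining: s⁻²·N·m·S·J⁻¹·Gy·H⁻¹ = s⁻² · (kg·m·s⁻²) · m · (kg⁻¹·m⁻²·s³·A²) · (kg⁻¹·m⁻²·s²) · (m²·s⁻²) · (kg⁻¹·m⁻²·s²·A²) = kg⁻²·m⁻²·s·A⁴.
Left is kg⁻¹·s⁻²·A²; right is kg⁻²·m⁻²·s·A⁴ — different.

No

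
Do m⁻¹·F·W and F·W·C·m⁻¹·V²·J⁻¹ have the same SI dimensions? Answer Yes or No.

No

Left side:
  F = C/V (capacitance = charge per voltage),
      = A·s/(kg·m²·s⁻³·A⁻¹) (substituting C and V),
      = kg⁻¹·m⁻²·s⁴·A².
  W = J/s (power = energy per time),
      = kg·m²·s⁻³.
  Combining: m⁻¹·F·W = m⁻¹ · (kg⁻¹·m⁻²·s⁴·A²) · (kg·m²·s⁻³) = m⁻¹·s·A².
Right side:
  F = kg⁻¹·m⁻²·s⁴·A².
  W = kg·m²·s⁻³.
  C = s·A.
  V = kg·m²·s⁻³·A⁻¹.
  So V² = kg²·m⁴·s⁻⁶·A⁻².
  J = kg·m²·s⁻².
  So J⁻¹ = kg⁻¹·m⁻²·s².
  Combining: F·W·C·m⁻¹·V²·J⁻¹ = (kg⁻¹·m⁻²·s⁴·A²) · (kg·m²·s⁻³) · (s·A) · m⁻¹ · (kg²·m⁴·s⁻⁶·A⁻²) · (kg⁻¹·m⁻²·s²) = kg·m·s⁻²·A.
Left is m⁻¹·s·A²; right is kg·m·s⁻²·A — different.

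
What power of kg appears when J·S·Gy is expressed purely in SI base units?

J = N·m (work = force × distance),
    = kg·m²·s⁻².
S = 1/Ω (conductance is reciprocal resistance),
    = kg⁻¹·m⁻²·s³·A².
Gy = J/kg (absorbed dose = energy per mass),
    = m²·s⁻².
Combining: J·S·Gy = (kg·m²·s⁻²) · (kg⁻¹·m⁻²·s³·A²) · (m²·s⁻²) = m²·s⁻¹·A².
The exponent of kg is 0.

0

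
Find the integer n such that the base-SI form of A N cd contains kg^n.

N = kg·m/s² = kg·m·s⁻² (force = mass × acceleration).
Combining: A·N·cd = A · (kg·m·s⁻²) · cd = kg·m·s⁻²·A·cd.
The exponent of kg is 1.

1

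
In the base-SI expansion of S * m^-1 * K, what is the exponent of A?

2

S = 1/Ω (conductance is reciprocal resistance),
    = kg⁻¹·m⁻²·s³·A².
Combining: S·m⁻¹·K = (kg⁻¹·m⁻²·s³·A²) · m⁻¹ · K = kg⁻¹·m⁻³·s³·A²·K.
The exponent of A is 2.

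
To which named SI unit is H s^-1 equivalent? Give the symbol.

Ω

H = Wb/A (inductance = flux per current),
    = kg·m²·s⁻²·A⁻².
Combining: H·s⁻¹ = (kg·m²·s⁻²·A⁻²) · s⁻¹ = kg·m²·s⁻³·A⁻².
kg·m²·s⁻³·A⁻² is the base-SI form of the ohm.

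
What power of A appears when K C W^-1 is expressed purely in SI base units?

C = s·A.
W = kg·m²·s⁻³.
So W⁻¹ = kg⁻¹·m⁻²·s³.
Combining: K·C·W⁻¹ = K · (s·A) · (kg⁻¹·m⁻²·s³) = kg⁻¹·m⁻²·s⁴·A·K.
The exponent of A is 1.

1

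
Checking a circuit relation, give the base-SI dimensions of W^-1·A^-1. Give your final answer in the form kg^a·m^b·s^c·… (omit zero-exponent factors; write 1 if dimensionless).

W = kg·m²·s⁻³.
So W⁻¹ = kg⁻¹·m⁻²·s³.
Combining: W⁻¹·A⁻¹ = (kg⁻¹·m⁻²·s³) · A⁻¹ = kg⁻¹·m⁻²·s³·A⁻¹.

kg⁻¹·m⁻²·s³·A⁻¹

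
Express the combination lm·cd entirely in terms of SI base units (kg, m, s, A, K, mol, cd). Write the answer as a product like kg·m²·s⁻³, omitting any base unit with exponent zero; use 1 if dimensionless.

lm = cd·sr = cd (luminous flux; sr is dimensionless).
Combining: lm·cd = cd · cd = cd².

cd²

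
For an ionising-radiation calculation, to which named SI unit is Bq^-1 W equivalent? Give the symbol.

J

Bq = 1/s = s⁻¹ (activity is decays per second).
So Bq⁻¹ = s.
W = J/s (power = energy per time),
    = kg·m²·s⁻³.
Combining: Bq⁻¹·W = s · (kg·m²·s⁻³) = kg·m²·s⁻².
kg·m²·s⁻² is the base-SI form of the joule.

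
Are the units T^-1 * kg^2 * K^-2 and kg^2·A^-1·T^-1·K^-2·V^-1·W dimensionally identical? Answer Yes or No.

Yes

Left side:
  T = kg·s⁻²·A⁻¹.
  So T⁻¹ = kg⁻¹·s²·A.
  Combining: T⁻¹·kg²·K⁻² = (kg⁻¹·s²·A) · kg² · K⁻² = kg·s²·A·K⁻².
Right side:
  T = kg·s⁻²·A⁻¹.
  So T⁻¹ = kg⁻¹·s²·A.
  V = kg·m²·s⁻³·A⁻¹.
  So V⁻¹ = kg⁻¹·m⁻²·s³·A.
  W = kg·m²·s⁻³.
  Combining: kg²·A⁻¹·T⁻¹·K⁻²·V⁻¹·W = kg² · A⁻¹ · (kg⁻¹·s²·A) · K⁻² · (kg⁻¹·m⁻²·s³·A) · (kg·m²·s⁻³) = kg·s²·A·K⁻².
Both reduce to kg·s²·A·K⁻².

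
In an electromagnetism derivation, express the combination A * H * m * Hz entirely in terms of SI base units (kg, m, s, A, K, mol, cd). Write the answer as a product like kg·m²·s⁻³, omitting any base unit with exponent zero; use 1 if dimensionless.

H = Wb/A (inductance = flux per current),
    = kg·m²·s⁻²·A⁻².
Hz = 1/s = s⁻¹ (frequency is cycles per second).
Combining: A·H·m·Hz = A · (kg·m²·s⁻²·A⁻²) · m · s⁻¹ = kg·m³·s⁻³·A⁻¹.

kg·m³·s⁻³·A⁻¹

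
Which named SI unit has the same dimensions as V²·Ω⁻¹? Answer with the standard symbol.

V = kg·m²·s⁻³·A⁻¹.
So V² = kg²·m⁴·s⁻⁶·A⁻².
Ω = kg·m²·s⁻³·A⁻².
So Ω⁻¹ = kg⁻¹·m⁻²·s³·A².
Combining: V²·Ω⁻¹ = (kg²·m⁴·s⁻⁶·A⁻²) · (kg⁻¹·m⁻²·s³·A²) = kg·m²·s⁻³.
kg·m²·s⁻³ is the base-SI form of the watt.

W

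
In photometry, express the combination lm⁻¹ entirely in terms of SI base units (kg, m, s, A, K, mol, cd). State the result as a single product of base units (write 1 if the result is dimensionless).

cd⁻¹

lm = cd·sr = cd (luminous flux; sr is dimensionless).
So lm⁻¹ = cd⁻¹.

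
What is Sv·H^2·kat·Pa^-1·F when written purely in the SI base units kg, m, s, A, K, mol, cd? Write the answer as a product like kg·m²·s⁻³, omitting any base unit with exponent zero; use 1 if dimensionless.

m⁵·s⁻¹·A⁻²·mol

Sv = m²·s⁻².
H = kg·m²·s⁻²·A⁻².
So H² = kg²·m⁴·s⁻⁴·A⁻⁴.
kat = s⁻¹·mol.
Pa = kg·m⁻¹·s⁻².
So Pa⁻¹ = kg⁻¹·m·s².
F = kg⁻¹·m⁻²·s⁴·A².
Combining: Sv·H²·kat·Pa⁻¹·F = (m²·s⁻²) · (kg²·m⁴·s⁻⁴·A⁻⁴) · (s⁻¹·mol) · (kg⁻¹·m·s²) · (kg⁻¹·m⁻²·s⁴·A²) = m⁵·s⁻¹·A⁻²·mol.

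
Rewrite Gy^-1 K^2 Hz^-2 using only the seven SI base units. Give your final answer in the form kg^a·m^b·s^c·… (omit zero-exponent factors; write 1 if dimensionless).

m⁻²·s⁴·K²

Gy = J/kg (absorbed dose = energy per mass),
    = m²·s⁻².
So Gy⁻¹ = m⁻²·s².
Hz = 1/s = s⁻¹ (frequency is cycles per second).
So Hz⁻² = s².
Combining: Gy⁻¹·K²·Hz⁻² = (m⁻²·s²) · K² · s² = m⁻²·s⁴·K².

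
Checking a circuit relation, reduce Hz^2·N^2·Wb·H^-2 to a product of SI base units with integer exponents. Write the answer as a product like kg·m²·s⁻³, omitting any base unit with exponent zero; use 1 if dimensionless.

Hz = s⁻¹.
So Hz² = s⁻².
N = kg·m·s⁻².
So N² = kg²·m²·s⁻⁴.
Wb = kg·m²·s⁻²·A⁻¹.
H = kg·m²·s⁻²·A⁻².
So H⁻² = kg⁻²·m⁻⁴·s⁴·A⁴.
Combining: Hz²·N²·Wb·H⁻² = s⁻² · (kg²·m²·s⁻⁴) · (kg·m²·s⁻²·A⁻¹) · (kg⁻²·m⁻⁴·s⁴·A⁴) = kg·s⁻⁴·A³.

kg·s⁻⁴·A³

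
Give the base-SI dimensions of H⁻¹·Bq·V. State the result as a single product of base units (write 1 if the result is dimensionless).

s⁻²·A

H = kg·m²·s⁻²·A⁻².
So H⁻¹ = kg⁻¹·m⁻²·s²·A².
Bq = s⁻¹.
V = kg·m²·s⁻³·A⁻¹.
Combining: H⁻¹·Bq·V = (kg⁻¹·m⁻²·s²·A²) · s⁻¹ · (kg·m²·s⁻³·A⁻¹) = s⁻²·A.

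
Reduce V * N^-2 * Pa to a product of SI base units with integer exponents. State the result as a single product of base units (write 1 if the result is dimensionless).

m⁻¹·s⁻¹·A⁻¹

V = W/A (potential = power per current),
    = kg·m²·s⁻³·A⁻¹.
N = kg·m/s² = kg·m·s⁻² (force = mass × acceleration).
So N⁻² = kg⁻²·m⁻²·s⁴.
Pa = N/m² (pressure = force per area),
    = kg·m⁻¹·s⁻².
Combining: V·N⁻²·Pa = (kg·m²·s⁻³·A⁻¹) · (kg⁻²·m⁻²·s⁴) · (kg·m⁻¹·s⁻²) = m⁻¹·s⁻¹·A⁻¹.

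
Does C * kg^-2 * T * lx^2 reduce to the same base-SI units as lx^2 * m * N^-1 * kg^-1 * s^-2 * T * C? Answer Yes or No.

Left side:
  C = A·s = s·A (charge = current × time).
  T = Wb/m² (flux density = flux per area),
      = kg·s⁻²·A⁻¹.
  lx = lm/m² (illuminance = luminous flux per area),
      = m⁻²·cd.
  So lx² = m⁻⁴·cd².
  Combining: C·kg⁻²·T·lx² = (s·A) · kg⁻² · (kg·s⁻²·A⁻¹) · (m⁻⁴·cd²) = kg⁻¹·m⁻⁴·s⁻¹·cd².
Right side:
  lx = lm/m² (illuminance = luminous flux per area),
      = m⁻²·cd.
  So lx² = m⁻⁴·cd².
  N = kg·m/s² = kg·m·s⁻² (force = mass × acceleration).
  So N⁻¹ = kg⁻¹·m⁻¹·s².
  T = Wb/m² (flux density = flux per area),
      = kg·s⁻²·A⁻¹.
  C = A·s = s·A (charge = current × time).
  Combining: lx²·m·N⁻¹·kg⁻¹·s⁻²·T·C = (m⁻⁴·cd²) · m · (kg⁻¹·m⁻¹·s²) · kg⁻¹ · s⁻² · (kg·s⁻²·A⁻¹) · (s·A) = kg⁻¹·m⁻⁴·s⁻¹·cd².
Both reduce to kg⁻¹·m⁻⁴·s⁻¹·cd².

Yes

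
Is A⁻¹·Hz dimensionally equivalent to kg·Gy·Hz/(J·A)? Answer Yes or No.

Left side:
  Hz = s⁻¹.
  Combining: A⁻¹·Hz = A⁻¹ · s⁻¹ = s⁻¹·A⁻¹.
Right side:
  J = N·m (work = force × distance),
      = kg·m²·s⁻².
  So J⁻¹ = kg⁻¹·m⁻²·s².
  Gy = J/kg (absorbed dose = energy per mass),
      = m²·s⁻².
  Hz = 1/s = s⁻¹ (frequency is cycles per second).
  Combining: J⁻¹·kg·A⁻¹·Gy·Hz = (kg⁻¹·m⁻²·s²) · kg · A⁻¹ · (m²·s⁻²) · s⁻¹ = s⁻¹·A⁻¹.
Both reduce to s⁻¹·A⁻¹.

Yes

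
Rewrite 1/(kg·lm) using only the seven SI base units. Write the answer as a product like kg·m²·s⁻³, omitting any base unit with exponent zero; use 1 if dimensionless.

lm = cd.
So lm⁻¹ = cd⁻¹.
Combining: kg⁻¹·lm⁻¹ = kg⁻¹ · cd⁻¹ = kg⁻¹·cd⁻¹.

kg⁻¹·cd⁻¹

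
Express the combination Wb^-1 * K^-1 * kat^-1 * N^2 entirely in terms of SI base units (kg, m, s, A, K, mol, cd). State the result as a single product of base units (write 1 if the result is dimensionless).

Wb = kg·m²·s⁻²·A⁻¹.
So Wb⁻¹ = kg⁻¹·m⁻²·s²·A.
kat = s⁻¹·mol.
So kat⁻¹ = s·mol⁻¹.
N = kg·m·s⁻².
So N² = kg²·m²·s⁻⁴.
Combining: Wb⁻¹·K⁻¹·kat⁻¹·N² = (kg⁻¹·m⁻²·s²·A) · K⁻¹ · (s·mol⁻¹) · (kg²·m²·s⁻⁴) = kg·s⁻¹·A·K⁻¹·mol⁻¹.

kg·s⁻¹·A·K⁻¹·mol⁻¹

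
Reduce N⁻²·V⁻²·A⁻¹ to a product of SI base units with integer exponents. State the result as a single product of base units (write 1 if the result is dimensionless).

kg⁻⁴·m⁻⁶·s¹⁰·A

N = kg·m/s² = kg·m·s⁻² (force = mass × acceleration).
So N⁻² = kg⁻²·m⁻²·s⁴.
V = W/A (potential = power per current),
    = kg·m²·s⁻³·A⁻¹.
So V⁻² = kg⁻²·m⁻⁴·s⁶·A².
Combining: N⁻²·V⁻²·A⁻¹ = (kg⁻²·m⁻²·s⁴) · (kg⁻²·m⁻⁴·s⁶·A²) · A⁻¹ = kg⁻⁴·m⁻⁶·s¹⁰·A.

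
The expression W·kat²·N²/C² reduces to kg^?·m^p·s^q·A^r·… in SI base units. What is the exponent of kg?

W = J/s (power = energy per time),
    = kg·m²·s⁻³.
C = A·s = s·A (charge = current × time).
So C⁻² = s⁻²·A⁻².
kat = mol/s = s⁻¹·mol (catalytic activity).
So kat² = s⁻²·mol².
N = kg·m/s² = kg·m·s⁻² (force = mass × acceleration).
So N² = kg²·m²·s⁻⁴.
Combining: W·C⁻²·kat²·N² = (kg·m²·s⁻³) · (s⁻²·A⁻²) · (s⁻²·mol²) · (kg²·m²·s⁻⁴) = kg³·m⁴·s⁻¹¹·A⁻²·mol².
The exponent of kg is 3.

3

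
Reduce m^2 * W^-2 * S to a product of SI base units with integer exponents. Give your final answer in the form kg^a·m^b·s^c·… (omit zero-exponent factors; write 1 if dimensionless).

W = kg·m²·s⁻³.
So W⁻² = kg⁻²·m⁻⁴·s⁶.
S = kg⁻¹·m⁻²·s³·A².
Combining: m²·W⁻²·S = m² · (kg⁻²·m⁻⁴·s⁶) · (kg⁻¹·m⁻²·s³·A²) = kg⁻³·m⁻⁴·s⁹·A².

kg⁻³·m⁻⁴·s⁹·A²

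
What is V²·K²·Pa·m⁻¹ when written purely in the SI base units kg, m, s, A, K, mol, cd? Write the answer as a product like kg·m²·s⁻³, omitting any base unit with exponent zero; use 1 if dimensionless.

kg³·m²·s⁻⁸·A⁻²·K²

V = W/A (potential = power per current),
    = kg·m²·s⁻³·A⁻¹.
So V² = kg²·m⁴·s⁻⁶·A⁻².
Pa = N/m² (pressure = force per area),
    = kg·m⁻¹·s⁻².
Combining: V²·K²·Pa·m⁻¹ = (kg²·m⁴·s⁻⁶·A⁻²) · K² · (kg·m⁻¹·s⁻²) · m⁻¹ = kg³·m²·s⁻⁸·A⁻²·K².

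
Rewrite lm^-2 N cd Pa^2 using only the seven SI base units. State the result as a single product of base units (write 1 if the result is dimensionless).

lm = cd·sr = cd (luminous flux; sr is dimensionless).
So lm⁻² = cd⁻².
N = kg·m/s² = kg·m·s⁻² (force = mass × acceleration).
Pa = N/m² (pressure = force per area),
    = kg·m⁻¹·s⁻².
So Pa² = kg²·m⁻²·s⁻⁴.
Combining: lm⁻²·N·cd·Pa² = cd⁻² · (kg·m·s⁻²) · cd · (kg²·m⁻²·s⁻⁴) = kg³·m⁻¹·s⁻⁶·cd⁻¹.

kg³·m⁻¹·s⁻⁶·cd⁻¹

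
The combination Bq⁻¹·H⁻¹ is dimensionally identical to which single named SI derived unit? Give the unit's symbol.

Bq = s⁻¹.
So Bq⁻¹ = s.
H = kg·m²·s⁻²·A⁻².
So H⁻¹ = kg⁻¹·m⁻²·s²·A².
Combining: Bq⁻¹·H⁻¹ = s · (kg⁻¹·m⁻²·s²·A²) = kg⁻¹·m⁻²·s³·A².
kg⁻¹·m⁻²·s³·A² is the base-SI form of the siemens.

S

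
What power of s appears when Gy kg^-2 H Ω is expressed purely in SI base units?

Gy = J/kg (absorbed dose = energy per mass),
    = m²·s⁻².
H = Wb/A (inductance = flux per current),
    = kg·m²·s⁻²·A⁻².
Ω = V/A (resistance = voltage per current),
    = kg·m²·s⁻³·A⁻².
Combining: Gy·kg⁻²·H·Ω = (m²·s⁻²) · kg⁻² · (kg·m²·s⁻²·A⁻²) · (kg·m²·s⁻³·A⁻²) = m⁶·s⁻⁷·A⁻⁴.
The exponent of s is -7.

-7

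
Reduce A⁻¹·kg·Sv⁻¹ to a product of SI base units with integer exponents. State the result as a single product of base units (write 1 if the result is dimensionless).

kg·m⁻²·s²·A⁻¹

Sv = J/kg (equivalent dose = energy per mass),
    = m²·s⁻².
So Sv⁻¹ = m⁻²·s².
Combining: A⁻¹·kg·Sv⁻¹ = A⁻¹ · kg · (m⁻²·s²) = kg·m⁻²·s²·A⁻¹.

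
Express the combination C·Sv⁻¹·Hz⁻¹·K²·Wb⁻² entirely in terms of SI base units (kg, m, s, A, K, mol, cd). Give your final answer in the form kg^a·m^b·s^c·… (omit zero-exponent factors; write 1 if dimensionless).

kg⁻²·m⁻⁶·s⁸·A³·K²

C = s·A.
Sv = m²·s⁻².
So Sv⁻¹ = m⁻²·s².
Hz = s⁻¹.
So Hz⁻¹ = s.
Wb = kg·m²·s⁻²·A⁻¹.
So Wb⁻² = kg⁻²·m⁻⁴·s⁴·A².
Combining: C·Sv⁻¹·Hz⁻¹·K²·Wb⁻² = (s·A) · (m⁻²·s²) · s · K² · (kg⁻²·m⁻⁴·s⁴·A²) = kg⁻²·m⁻⁶·s⁸·A³·K².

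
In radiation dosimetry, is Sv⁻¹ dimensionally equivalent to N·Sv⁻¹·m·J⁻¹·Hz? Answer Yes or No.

Left side:
  Sv = J/kg (equivalent dose = energy per mass),
      = m²·s⁻².
  So Sv⁻¹ = m⁻²·s².
Right side:
  N = kg·m/s² = kg·m·s⁻² (force = mass × acceleration).
  Sv = J/kg (equivalent dose = energy per mass),
      = m²·s⁻².
  So Sv⁻¹ = m⁻²·s².
  J = N·m (work = force × distance),
      = kg·m²·s⁻².
  So J⁻¹ = kg⁻¹·m⁻²·s².
  Hz = 1/s = s⁻¹ (frequency is cycles per second).
  Combining: N·Sv⁻¹·m·J⁻¹·Hz = (kg·m·s⁻²) · (m⁻²·s²) · m · (kg⁻¹·m⁻²·s²) · s⁻¹ = m⁻²·s.
Left is m⁻²·s²; right is m⁻²·s — different.

No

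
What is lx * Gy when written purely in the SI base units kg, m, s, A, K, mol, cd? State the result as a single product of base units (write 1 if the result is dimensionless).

lx = m⁻²·cd.
Gy = m²·s⁻².
Combining: lx·Gy = (m⁻²·cd) · (m²·s⁻²) = s⁻²·cd.

s⁻²·cd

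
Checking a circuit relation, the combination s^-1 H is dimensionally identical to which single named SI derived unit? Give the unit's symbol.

H = kg·m²·s⁻²·A⁻².
Combining: s⁻¹·H = s⁻¹ · (kg·m²·s⁻²·A⁻²) = kg·m²·s⁻³·A⁻².
kg·m²·s⁻³·A⁻² is the base-SI form of the ohm.

Ω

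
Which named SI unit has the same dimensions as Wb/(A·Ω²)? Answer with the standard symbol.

Wb = V·s (flux: a volt is a weber per second),
    = kg·m²·s⁻²·A⁻¹.
Ω = V/A (resistance = voltage per current),
    = kg·m²·s⁻³·A⁻².
So Ω⁻² = kg⁻²·m⁻⁴·s⁶·A⁴.
Combining: Wb·A⁻¹·Ω⁻² = (kg·m²·s⁻²·A⁻¹) · A⁻¹ · (kg⁻²·m⁻⁴·s⁶·A⁴) = kg⁻¹·m⁻²·s⁴·A².
kg⁻¹·m⁻²·s⁴·A² is the base-SI form of the farad.

F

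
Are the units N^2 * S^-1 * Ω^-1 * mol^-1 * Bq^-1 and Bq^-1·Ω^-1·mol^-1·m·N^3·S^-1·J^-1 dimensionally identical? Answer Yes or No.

Yes

Left side:
  N = kg·m/s² = kg·m·s⁻² (force = mass × acceleration).
  So N² = kg²·m²·s⁻⁴.
  S = 1/Ω (conductance is reciprocal resistance),
      = kg⁻¹·m⁻²·s³·A².
  So S⁻¹ = kg·m²·s⁻³·A⁻².
  Ω = V/A (resistance = voltage per current),
      = kg·m²·s⁻³·A⁻².
  So Ω⁻¹ = kg⁻¹·m⁻²·s³·A².
  Bq = 1/s = s⁻¹ (activity is decays per second).
  So Bq⁻¹ = s.
  Combining: N²·S⁻¹·Ω⁻¹·mol⁻¹·Bq⁻¹ = (kg²·m²·s⁻⁴) · (kg·m²·s⁻³·A⁻²) · (kg⁻¹·m⁻²·s³·A²) · mol⁻¹ · s = kg²·m²·s⁻³·mol⁻¹.
Right side:
  Bq = 1/s = s⁻¹ (activity is decays per second).
  So Bq⁻¹ = s.
  Ω = V/A (resistance = voltage per current),
      = kg·m²·s⁻³·A⁻².
  So Ω⁻¹ = kg⁻¹·m⁻²·s³·A².
  N = kg·m/s² = kg·m·s⁻² (force = mass × acceleration).
  So N³ = kg³·m³·s⁻⁶.
  S = 1/Ω (conductance is reciprocal resistance),
      = kg⁻¹·m⁻²·s³·A².
  So S⁻¹ = kg·m²·s⁻³·A⁻².
  J = N·m (work = force × distance),
      = kg·m²·s⁻².
  So J⁻¹ = kg⁻¹·m⁻²·s².
  Combining: Bq⁻¹·Ω⁻¹·mol⁻¹·m·N³·S⁻¹·J⁻¹ = s · (kg⁻¹·m⁻²·s³·A²) · mol⁻¹ · m · (kg³·m³·s⁻⁶) · (kg·m²·s⁻³·A⁻²) · (kg⁻¹·m⁻²·s²) = kg²·m²·s⁻³·mol⁻¹.
Both reduce to kg²·m²·s⁻³·mol⁻¹.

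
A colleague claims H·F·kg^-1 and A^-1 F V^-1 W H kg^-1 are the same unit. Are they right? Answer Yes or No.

Yes

Left side:
  H = Wb/A (inductance = flux per current),
      = kg·m²·s⁻²·A⁻².
  F = C/V (capacitance = charge per voltage),
      = A·s/(kg·m²·s⁻³·A⁻¹) (substituting C and V),
      = kg⁻¹·m⁻²·s⁴·A².
  Combining: H·F·kg⁻¹ = (kg·m²·s⁻²·A⁻²) · (kg⁻¹·m⁻²·s⁴·A²) · kg⁻¹ = kg⁻¹·s².
Right side:
  F = C/V (capacitance = charge per voltage),
      = A·s/(kg·m²·s⁻³·A⁻¹) (substituting C and V),
      = kg⁻¹·m⁻²·s⁴·A².
  V = W/A (potential = power per current),
      = kg·m²·s⁻³·A⁻¹.
  So V⁻¹ = kg⁻¹·m⁻²·s³·A.
  W = J/s (power = energy per time),
      = kg·m²·s⁻³.
  H = Wb/A (inductance = flux per current),
      = kg·m²·s⁻²·A⁻².
  Combining: A⁻¹·F·V⁻¹·W·H·kg⁻¹ = A⁻¹ · (kg⁻¹·m⁻²·s⁴·A²) · (kg⁻¹·m⁻²·s³·A) · (kg·m²·s⁻³) · (kg·m²·s⁻²·A⁻²) · kg⁻¹ = kg⁻¹·s².
Both reduce to kg⁻¹·s².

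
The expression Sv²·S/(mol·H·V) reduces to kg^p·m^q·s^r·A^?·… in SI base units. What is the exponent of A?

5

Sv = J/kg (equivalent dose = energy per mass),
    = m²·s⁻².
So Sv² = m⁴·s⁻⁴.
S = 1/Ω (conductance is reciprocal resistance),
    = kg⁻¹·m⁻²·s³·A².
H = Wb/A (inductance = flux per current),
    = kg·m²·s⁻²·A⁻².
So H⁻¹ = kg⁻¹·m⁻²·s²·A².
V = W/A (potential = power per current),
    = kg·m²·s⁻³·A⁻¹.
So V⁻¹ = kg⁻¹·m⁻²·s³·A.
Combining: Sv²·mol⁻¹·S·H⁻¹·V⁻¹ = (m⁴·s⁻⁴) · mol⁻¹ · (kg⁻¹·m⁻²·s³·A²) · (kg⁻¹·m⁻²·s²·A²) · (kg⁻¹·m⁻²·s³·A) = kg⁻³·m⁻²·s⁴·A⁵·mol⁻¹.
The exponent of A is 5.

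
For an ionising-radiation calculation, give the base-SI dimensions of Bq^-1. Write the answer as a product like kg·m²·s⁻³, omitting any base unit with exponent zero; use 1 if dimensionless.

Bq = 1/s = s⁻¹ (activity is decays per second).
So Bq⁻¹ = s.

s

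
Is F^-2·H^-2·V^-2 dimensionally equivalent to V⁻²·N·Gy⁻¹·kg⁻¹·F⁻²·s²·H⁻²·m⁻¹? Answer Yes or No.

No

Left side:
  F = C/V (capacitance = charge per voltage),
      = A·s/(kg·m²·s⁻³·A⁻¹) (substituting C and V),
      = kg⁻¹·m⁻²·s⁴·A².
  So F⁻² = kg²·m⁴·s⁻⁸·A⁻⁴.
  H = Wb/A (inductance = flux per current),
      = kg·m²·s⁻²·A⁻².
  So H⁻² = kg⁻²·m⁻⁴·s⁴·A⁴.
  V = W/A (potential = power per current),
      = kg·m²·s⁻³·A⁻¹.
  So V⁻² = kg⁻²·m⁻⁴·s⁶·A².
  Combining: F⁻²·H⁻²·V⁻² = (kg²·m⁴·s⁻⁸·A⁻⁴) · (kg⁻²·m⁻⁴·s⁴·A⁴) · (kg⁻²·m⁻⁴·s⁶·A²) = kg⁻²·m⁻⁴·s²·A².
Right side:
  V = kg·m²·s⁻³·A⁻¹.
  So V⁻² = kg⁻²·m⁻⁴·s⁶·A².
  N = kg·m·s⁻².
  Gy = m²·s⁻².
  So Gy⁻¹ = m⁻²·s².
  F = kg⁻¹·m⁻²·s⁴·A².
  So F⁻² = kg²·m⁴·s⁻⁸·A⁻⁴.
  H = kg·m²·s⁻²·A⁻².
  So H⁻² = kg⁻²·m⁻⁴·s⁴·A⁴.
  Combining: V⁻²·N·Gy⁻¹·kg⁻¹·F⁻²·s²·H⁻²·m⁻¹ = (kg⁻²·m⁻⁴·s⁶·A²) · (kg·m·s⁻²) · (m⁻²·s²) · kg⁻¹ · (kg²·m⁴·s⁻⁸·A⁻⁴) · s² · (kg⁻²·m⁻⁴·s⁴·A⁴) · m⁻¹ = kg⁻²·m⁻⁶·s⁴·A².
Left is kg⁻²·m⁻⁴·s²·A²; right is kg⁻²·m⁻⁶·s⁴·A² — different.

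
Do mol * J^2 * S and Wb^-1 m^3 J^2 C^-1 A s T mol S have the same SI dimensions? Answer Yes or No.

Left side:
  J = N·m (work = force × distance),
      = kg·m²·s⁻².
  So J² = kg²·m⁴·s⁻⁴.
  S = 1/Ω (conductance is reciprocal resistance),
      = kg⁻¹·m⁻²·s³·A².
  Combining: mol·J²·S = mol · (kg²·m⁴·s⁻⁴) · (kg⁻¹·m⁻²·s³·A²) = kg·m²·s⁻¹·A²·mol.
Right side:
  Wb = V·s (flux: a volt is a weber per second),
      = kg·m²·s⁻²·A⁻¹.
  So Wb⁻¹ = kg⁻¹·m⁻²·s²·A.
  J = N·m (work = force × distance),
      = kg·m²·s⁻².
  So J² = kg²·m⁴·s⁻⁴.
  C = A·s = s·A (charge = current × time).
  So C⁻¹ = s⁻¹·A⁻¹.
  T = Wb/m² (flux density = flux per area),
      = kg·s⁻²·A⁻¹.
  S = 1/Ω (conductance is reciprocal resistance),
      = kg⁻¹·m⁻²·s³·A².
  Combining: Wb⁻¹·m³·J²·C⁻¹·A·s·T·mol·S = (kg⁻¹·m⁻²·s²·A) · m³ · (kg²·m⁴·s⁻⁴) · (s⁻¹·A⁻¹) · A · s · (kg·s⁻²·A⁻¹) · mol · (kg⁻¹·m⁻²·s³·A²) = kg·m³·s⁻¹·A²·mol.
Left is kg·m²·s⁻¹·A²·mol; right is kg·m³·s⁻¹·A²·mol — different.

No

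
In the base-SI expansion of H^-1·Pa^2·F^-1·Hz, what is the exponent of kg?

H = kg·m²·s⁻²·A⁻².
So H⁻¹ = kg⁻¹·m⁻²·s²·A².
Pa = kg·m⁻¹·s⁻².
So Pa² = kg²·m⁻²·s⁻⁴.
F = kg⁻¹·m⁻²·s⁴·A².
So F⁻¹ = kg·m²·s⁻⁴·A⁻².
Hz = s⁻¹.
Combining: H⁻¹·Pa²·F⁻¹·Hz = (kg⁻¹·m⁻²·s²·A²) · (kg²·m⁻²·s⁻⁴) · (kg·m²·s⁻⁴·A⁻²) · s⁻¹ = kg²·m⁻²·s⁻⁷.
The exponent of kg is 2.

2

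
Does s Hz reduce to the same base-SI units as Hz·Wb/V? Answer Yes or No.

Yes

Left side:
  Hz = 1/s = s⁻¹ (frequency is cycles per second).
  Combining: s·Hz = s · s⁻¹ = 1.
Right side:
  Hz = 1/s = s⁻¹ (frequency is cycles per second).
  V = W/A (potential = power per current),
      = kg·m²·s⁻³·A⁻¹.
  So V⁻¹ = kg⁻¹·m⁻²·s³·A.
  Wb = V·s (flux: a volt is a weber per second),
      = kg·m²·s⁻²·A⁻¹.
  Combining: Hz·V⁻¹·Wb = s⁻¹ · (kg⁻¹·m⁻²·s³·A) · (kg·m²·s⁻²·A⁻¹) = 1.
Both reduce to 1.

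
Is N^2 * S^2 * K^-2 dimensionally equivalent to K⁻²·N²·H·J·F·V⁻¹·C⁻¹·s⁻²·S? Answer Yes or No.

No

Left side:
  N = kg·m·s⁻².
  So N² = kg²·m²·s⁻⁴.
  S = kg⁻¹·m⁻²·s³·A².
  So S² = kg⁻²·m⁻⁴·s⁶·A⁴.
  Combining: N²·S²·K⁻² = (kg²·m²·s⁻⁴) · (kg⁻²·m⁻⁴·s⁶·A⁴) · K⁻² = m⁻²·s²·A⁴·K⁻².
Right side:
  N = kg·m/s² = kg·m·s⁻² (force = mass × acceleration).
  So N² = kg²·m²·s⁻⁴.
  H = Wb/A (inductance = flux per current),
      = kg·m²·s⁻²·A⁻².
  J = N·m (work = force × distance),
      = kg·m²·s⁻².
  F = C/V (capacitance = charge per voltage),
      = A·s/(kg·m²·s⁻³·A⁻¹) (substituting C and V),
      = kg⁻¹·m⁻²·s⁴·A².
  V = W/A (potential = power per current),
      = kg·m²·s⁻³·A⁻¹.
  So V⁻¹ = kg⁻¹·m⁻²·s³·A.
  C = A·s = s·A (charge = current × time).
  So C⁻¹ = s⁻¹·A⁻¹.
  S = 1/Ω (conductance is reciprocal resistance),
      = kg⁻¹·m⁻²·s³·A².
  Combining: K⁻²·N²·H·J·F·V⁻¹·C⁻¹·s⁻²·S = K⁻² · (kg²·m²·s⁻⁴) · (kg·m²·s⁻²·A⁻²) · (kg·m²·s⁻²) · (kg⁻¹·m⁻²·s⁴·A²) · (kg⁻¹·m⁻²·s³·A) · (s⁻¹·A⁻¹) · s⁻² · (kg⁻¹·m⁻²·s³·A²) = kg·s⁻¹·A²·K⁻².
Left is m⁻²·s²·A⁴·K⁻²; right is kg·s⁻¹·A²·K⁻² — different.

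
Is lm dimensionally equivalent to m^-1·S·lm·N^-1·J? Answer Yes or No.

No

Left side:
  lm = cd·sr = cd (luminous flux; sr is dimensionless).
Right side:
  S = kg⁻¹·m⁻²·s³·A².
  lm = cd.
  N = kg·m·s⁻².
  So N⁻¹ = kg⁻¹·m⁻¹·s².
  J = kg·m²·s⁻².
  Combining: m⁻¹·S·lm·N⁻¹·J = m⁻¹ · (kg⁻¹·m⁻²·s³·A²) · cd · (kg⁻¹·m⁻¹·s²) · (kg·m²·s⁻²) = kg⁻¹·m⁻²·s³·A²·cd.
Left is cd; right is kg⁻¹·m⁻²·s³·A²·cd — different.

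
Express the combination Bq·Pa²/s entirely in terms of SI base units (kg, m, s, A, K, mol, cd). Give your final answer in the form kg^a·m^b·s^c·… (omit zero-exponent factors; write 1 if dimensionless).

kg²·m⁻²·s⁻⁶

Bq = 1/s = s⁻¹ (activity is decays per second).
Pa = N/m² (pressure = force per area),
    = kg·m⁻¹·s⁻².
So Pa² = kg²·m⁻²·s⁻⁴.
Combining: Bq·s⁻¹·Pa² = s⁻¹ · s⁻¹ · (kg²·m⁻²·s⁻⁴) = kg²·m⁻²·s⁻⁶.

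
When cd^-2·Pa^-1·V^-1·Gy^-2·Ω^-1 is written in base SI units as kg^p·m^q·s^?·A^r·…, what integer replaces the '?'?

12

Pa = kg·m⁻¹·s⁻².
So Pa⁻¹ = kg⁻¹·m·s².
V = kg·m²·s⁻³·A⁻¹.
So V⁻¹ = kg⁻¹·m⁻²·s³·A.
Gy = m²·s⁻².
So Gy⁻² = m⁻⁴·s⁴.
Ω = kg·m²·s⁻³·A⁻².
So Ω⁻¹ = kg⁻¹·m⁻²·s³·A².
Combining: cd⁻²·Pa⁻¹·V⁻¹·Gy⁻²·Ω⁻¹ = cd⁻² · (kg⁻¹·m·s²) · (kg⁻¹·m⁻²·s³·A) · (m⁻⁴·s⁴) · (kg⁻¹·m⁻²·s³·A²) = kg⁻³·m⁻⁷·s¹²·A³·cd⁻².
The exponent of s is 12.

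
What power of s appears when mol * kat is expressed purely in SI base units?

kat = mol/s = s⁻¹·mol (catalytic activity).
Combining: mol·kat = mol · (s⁻¹·mol) = s⁻¹·mol².
The exponent of s is -1.

-1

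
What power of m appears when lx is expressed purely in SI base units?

lx = lm/m² (illuminance = luminous flux per area),
    = m⁻²·cd.
The exponent of m is -2.

-2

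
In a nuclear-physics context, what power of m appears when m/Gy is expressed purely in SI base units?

-1

Gy = m²·s⁻².
So Gy⁻¹ = m⁻²·s².
Combining: Gy⁻¹·m = (m⁻²·s²) · m = m⁻¹·s².
The exponent of m is -1.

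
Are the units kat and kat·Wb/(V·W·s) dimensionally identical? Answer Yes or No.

Left side:
  kat = s⁻¹·mol.
Right side:
  V = kg·m²·s⁻³·A⁻¹.
  So V⁻¹ = kg⁻¹·m⁻²·s³·A.
  W = kg·m²·s⁻³.
  So W⁻¹ = kg⁻¹·m⁻²·s³.
  kat = s⁻¹·mol.
  Wb = kg·m²·s⁻²·A⁻¹.
  Combining: V⁻¹·W⁻¹·kat·Wb·s⁻¹ = (kg⁻¹·m⁻²·s³·A) · (kg⁻¹·m⁻²·s³) · (s⁻¹·mol) · (kg·m²·s⁻²·A⁻¹) · s⁻¹ = kg⁻¹·m⁻²·s²·mol.
Left is s⁻¹·mol; right is kg⁻¹·m⁻²·s²·mol — different.

No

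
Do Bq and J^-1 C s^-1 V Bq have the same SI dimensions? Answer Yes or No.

Left side:
  Bq = s⁻¹.
Right side:
  J = kg·m²·s⁻².
  So J⁻¹ = kg⁻¹·m⁻²·s².
  C = s·A.
  V = kg·m²·s⁻³·A⁻¹.
  Bq = s⁻¹.
  Combining: J⁻¹·C·s⁻¹·V·Bq = (kg⁻¹·m⁻²·s²) · (s·A) · s⁻¹ · (kg·m²·s⁻³·A⁻¹) · s⁻¹ = s⁻².
Left is s⁻¹; right is s⁻² — different.

No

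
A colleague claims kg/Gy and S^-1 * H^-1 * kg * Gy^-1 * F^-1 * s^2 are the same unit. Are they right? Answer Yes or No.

Left side:
  Gy = J/kg (absorbed dose = energy per mass),
      = m²·s⁻².
  So Gy⁻¹ = m⁻²·s².
  Combining: kg·Gy⁻¹ = kg · (m⁻²·s²) = kg·m⁻²·s².
Right side:
  S = 1/Ω (conductance is reciprocal resistance),
      = kg⁻¹·m⁻²·s³·A².
  So S⁻¹ = kg·m²·s⁻³·A⁻².
  H = Wb/A (inductance = flux per current),
      = kg·m²·s⁻²·A⁻².
  So H⁻¹ = kg⁻¹·m⁻²·s²·A².
  Gy = J/kg (absorbed dose = energy per mass),
      = m²·s⁻².
  So Gy⁻¹ = m⁻²·s².
  F = C/V (capacitance = charge per voltage),
      = A·s/(kg·m²·s⁻³·A⁻¹) (substituting C and V),
      = kg⁻¹·m⁻²·s⁴·A².
  So F⁻¹ = kg·m²·s⁻⁴·A⁻².
  Combining: S⁻¹·H⁻¹·kg·Gy⁻¹·F⁻¹·s² = (kg·m²·s⁻³·A⁻²) · (kg⁻¹·m⁻²·s²·A²) · kg · (m⁻²·s²) · (kg·m²·s⁻⁴·A⁻²) · s² = kg²·s⁻¹·A⁻².
Left is kg·m⁻²·s²; right is kg²·s⁻¹·A⁻² — different.

No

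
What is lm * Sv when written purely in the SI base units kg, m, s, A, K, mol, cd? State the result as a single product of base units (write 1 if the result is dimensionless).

m²·s⁻²·cd

lm = cd·sr = cd (luminous flux; sr is dimensionless).
Sv = J/kg (equivalent dose = energy per mass),
    = m²·s⁻².
Combining: lm·Sv = cd · (m²·s⁻²) = m²·s⁻²·cd.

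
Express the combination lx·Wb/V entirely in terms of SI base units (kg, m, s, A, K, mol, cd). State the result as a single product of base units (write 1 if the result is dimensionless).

m⁻²·s·cd

V = kg·m²·s⁻³·A⁻¹.
So V⁻¹ = kg⁻¹·m⁻²·s³·A.
lx = m⁻²·cd.
Wb = kg·m²·s⁻²·A⁻¹.
Combining: V⁻¹·lx·Wb = (kg⁻¹·m⁻²·s³·A) · (m⁻²·cd) · (kg·m²·s⁻²·A⁻¹) = m⁻²·s·cd.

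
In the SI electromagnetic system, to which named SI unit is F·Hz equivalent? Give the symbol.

S

F = C/V (capacitance = charge per voltage),
    = A·s/(kg·m²·s⁻³·A⁻¹) (substituting C and V),
    = kg⁻¹·m⁻²·s⁴·A².
Hz = 1/s = s⁻¹ (frequency is cycles per second).
Combining: F·Hz = (kg⁻¹·m⁻²·s⁴·A²) · s⁻¹ = kg⁻¹·m⁻²·s³·A².
kg⁻¹·m⁻²·s³·A² is the base-SI form of the siemens.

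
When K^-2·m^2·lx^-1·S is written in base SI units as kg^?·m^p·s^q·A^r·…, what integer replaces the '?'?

-1

lx = m⁻²·cd.
So lx⁻¹ = m²·cd⁻¹.
S = kg⁻¹·m⁻²·s³·A².
Combining: K⁻²·m²·lx⁻¹·S = K⁻² · m² · (m²·cd⁻¹) · (kg⁻¹·m⁻²·s³·A²) = kg⁻¹·m²·s³·A²·K⁻²·cd⁻¹.
The exponent of kg is -1.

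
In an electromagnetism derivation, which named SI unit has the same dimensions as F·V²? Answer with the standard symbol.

J

F = kg⁻¹·m⁻²·s⁴·A².
V = kg·m²·s⁻³·A⁻¹.
So V² = kg²·m⁴·s⁻⁶·A⁻².
Combining: F·V² = (kg⁻¹·m⁻²·s⁴·A²) · (kg²·m⁴·s⁻⁶·A⁻²) = kg·m²·s⁻².
kg·m²·s⁻² is the base-SI form of the joule.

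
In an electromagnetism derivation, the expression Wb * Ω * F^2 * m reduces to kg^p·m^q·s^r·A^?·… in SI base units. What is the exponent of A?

1

Wb = V·s (flux: a volt is a weber per second),
    = kg·m²·s⁻²·A⁻¹.
Ω = V/A (resistance = voltage per current),
    = kg·m²·s⁻³·A⁻².
F = C/V (capacitance = charge per voltage),
    = A·s/(kg·m²·s⁻³·A⁻¹) (substituting C and V),
    = kg⁻¹·m⁻²·s⁴·A².
So F² = kg⁻²·m⁻⁴·s⁸·A⁴.
Combining: Wb·Ω·F²·m = (kg·m²·s⁻²·A⁻¹) · (kg·m²·s⁻³·A⁻²) · (kg⁻²·m⁻⁴·s⁸·A⁴) · m = m·s³·A.
The exponent of A is 1.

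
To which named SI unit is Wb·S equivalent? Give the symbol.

C

Wb = kg·m²·s⁻²·A⁻¹.
S = kg⁻¹·m⁻²·s³·A².
Combining: Wb·S = (kg·m²·s⁻²·A⁻¹) · (kg⁻¹·m⁻²·s³·A²) = s·A.
s·A is the base-SI form of the coulomb.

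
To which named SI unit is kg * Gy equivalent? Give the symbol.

Gy = m²·s⁻².
Combining: kg·Gy = kg · (m²·s⁻²) = kg·m²·s⁻².
kg·m²·s⁻² is the base-SI form of the joule.

J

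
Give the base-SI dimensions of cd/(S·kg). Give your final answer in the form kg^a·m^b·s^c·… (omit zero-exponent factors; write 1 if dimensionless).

m²·s⁻³·A⁻²·cd

S = 1/Ω (conductance is reciprocal resistance),
    = kg⁻¹·m⁻²·s³·A².
So S⁻¹ = kg·m²·s⁻³·A⁻².
Combining: cd·S⁻¹·kg⁻¹ = cd · (kg·m²·s⁻³·A⁻²) · kg⁻¹ = m²·s⁻³·A⁻²·cd.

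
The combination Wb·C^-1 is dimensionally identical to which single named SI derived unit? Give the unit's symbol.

Ω

Wb = V·s (flux: a volt is a weber per second),
    = kg·m²·s⁻²·A⁻¹.
C = A·s = s·A (charge = current × time).
So C⁻¹ = s⁻¹·A⁻¹.
Combining: Wb·C⁻¹ = (kg·m²·s⁻²·A⁻¹) · (s⁻¹·A⁻¹) = kg·m²·s⁻³·A⁻².
kg·m²·s⁻³·A⁻² is the base-SI form of the ohm.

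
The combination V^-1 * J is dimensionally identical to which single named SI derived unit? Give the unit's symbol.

V = W/A (potential = power per current),
    = kg·m²·s⁻³·A⁻¹.
So V⁻¹ = kg⁻¹·m⁻²·s³·A.
J = N·m (work = force × distance),
    = kg·m²·s⁻².
Combining: V⁻¹·J = (kg⁻¹·m⁻²·s³·A) · (kg·m²·s⁻²) = s·A.
s·A is the base-SI form of the coulomb.

C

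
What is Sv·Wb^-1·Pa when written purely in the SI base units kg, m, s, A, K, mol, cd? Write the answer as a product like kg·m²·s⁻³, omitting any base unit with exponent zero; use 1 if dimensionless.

Sv = J/kg (equivalent dose = energy per mass),
    = m²·s⁻².
Wb = V·s (flux: a volt is a weber per second),
    = kg·m²·s⁻²·A⁻¹.
So Wb⁻¹ = kg⁻¹·m⁻²·s²·A.
Pa = N/m² (pressure = force per area),
    = kg·m⁻¹·s⁻².
Combining: Sv·Wb⁻¹·Pa = (m²·s⁻²) · (kg⁻¹·m⁻²·s²·A) · (kg·m⁻¹·s⁻²) = m⁻¹·s⁻²·A.

m⁻¹·s⁻²·A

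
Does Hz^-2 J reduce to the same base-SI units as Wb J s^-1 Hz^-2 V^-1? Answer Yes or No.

Yes

Left side:
  Hz = 1/s = s⁻¹ (frequency is cycles per second).
  So Hz⁻² = s².
  J = N·m (work = force × distance),
      = kg·m²·s⁻².
  Combining: Hz⁻²·J = s² · (kg·m²·s⁻²) = kg·m².
Right side:
  Wb = kg·m²·s⁻²·A⁻¹.
  J = kg·m²·s⁻².
  Hz = s⁻¹.
  So Hz⁻² = s².
  V = kg·m²·s⁻³·A⁻¹.
  So V⁻¹ = kg⁻¹·m⁻²·s³·A.
  Combining: Wb·J·s⁻¹·Hz⁻²·V⁻¹ = (kg·m²·s⁻²·A⁻¹) · (kg·m²·s⁻²) · s⁻¹ · s² · (kg⁻¹·m⁻²·s³·A) = kg·m².
Both reduce to kg·m².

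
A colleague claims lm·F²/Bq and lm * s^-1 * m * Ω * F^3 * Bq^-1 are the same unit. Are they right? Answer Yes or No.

No

Left side:
  Bq = 1/s = s⁻¹ (activity is decays per second).
  So Bq⁻¹ = s.
  lm = cd·sr = cd (luminous flux; sr is dimensionless).
  F = C/V (capacitance = charge per voltage),
      = A·s/(kg·m²·s⁻³·A⁻¹) (substituting C and V),
      = kg⁻¹·m⁻²·s⁴·A².
  So F² = kg⁻²·m⁻⁴·s⁸·A⁴.
  Combining: Bq⁻¹·lm·F² = s · cd · (kg⁻²·m⁻⁴·s⁸·A⁴) = kg⁻²·m⁻⁴·s⁹·A⁴·cd.
Right side:
  lm = cd.
  Ω = kg·m²·s⁻³·A⁻².
  F = kg⁻¹·m⁻²·s⁴·A².
  So F³ = kg⁻³·m⁻⁶·s¹²·A⁶.
  Bq = s⁻¹.
  So Bq⁻¹ = s.
  Combining: lm·s⁻¹·m·Ω·F³·Bq⁻¹ = cd · s⁻¹ · m · (kg·m²·s⁻³·A⁻²) · (kg⁻³·m⁻⁶·s¹²·A⁶) · s = kg⁻²·m⁻³·s⁹·A⁴·cd.
Left is kg⁻²·m⁻⁴·s⁹·A⁴·cd; right is kg⁻²·m⁻³·s⁹·A⁴·cd — different.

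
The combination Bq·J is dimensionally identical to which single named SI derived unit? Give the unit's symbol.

Bq = s⁻¹.
J = kg·m²·s⁻².
Combining: Bq·J = s⁻¹ · (kg·m²·s⁻²) = kg·m²·s⁻³.
kg·m²·s⁻³ is the base-SI form of the watt.

W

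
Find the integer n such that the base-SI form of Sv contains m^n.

2

Sv = m²·s⁻².
The exponent of m is 2.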